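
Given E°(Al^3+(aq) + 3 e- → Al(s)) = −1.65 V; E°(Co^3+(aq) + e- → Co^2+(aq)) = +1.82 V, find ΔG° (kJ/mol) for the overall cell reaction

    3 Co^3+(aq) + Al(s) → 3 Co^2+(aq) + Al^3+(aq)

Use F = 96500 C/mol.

In the reaction as written Co^3+(aq) is reduced, so the Co³⁺/Co²⁺ couple is the cathode and Al³⁺/Al is the anode.
E°cell = +1.82 − (−1.65) = +3.47 V; balancing electrons gives n = 3.
ΔG° = −nFE°cell = −(3)(96500)(+3.47) J/mol = −1005 kJ/mol.

−1005 kJ/mol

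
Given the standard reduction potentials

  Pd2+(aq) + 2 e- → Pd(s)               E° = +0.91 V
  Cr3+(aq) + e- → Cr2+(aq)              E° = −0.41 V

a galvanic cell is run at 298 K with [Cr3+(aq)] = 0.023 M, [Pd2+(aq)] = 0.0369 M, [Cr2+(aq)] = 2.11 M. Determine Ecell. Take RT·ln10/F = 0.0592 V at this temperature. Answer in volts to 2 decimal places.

+1.39 V

The Pd²⁺/Pd couple has the more positive E°, so it is the cathode; Cr³⁺/Cr²⁺ is the anode.
E°cell = +0.91 − (−0.41) = +1.32 V, with n = 2 electrons transferred.
The balanced reaction is Pd2+(aq) + 2 Cr2+(aq) → Pd(s) + 2 Cr3+(aq), so Q = [Cr3+(aq)]^2 / ([Pd2+(aq)]·[Cr2+(aq)]^2) = 0.00322 and log Q = −2.492.
Applying E = E° − (RT ln10/nF)·log Q gives +1.32 − (0.0592/2)(−2.492) = +1.39 V.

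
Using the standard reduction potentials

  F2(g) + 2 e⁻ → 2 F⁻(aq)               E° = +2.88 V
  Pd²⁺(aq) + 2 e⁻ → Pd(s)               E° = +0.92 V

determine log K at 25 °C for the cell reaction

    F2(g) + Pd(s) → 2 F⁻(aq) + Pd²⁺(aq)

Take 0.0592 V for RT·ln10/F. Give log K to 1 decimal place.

The F₂/F⁻ couple is reduced (cathode); E°cell = +2.88 − (+0.92) = +1.96 V with n = 2.
At equilibrium E = 0, so log K = nE°cell / 0.0592 = (2)(+1.96) / 0.0592 = 66.2.

log K = 66.2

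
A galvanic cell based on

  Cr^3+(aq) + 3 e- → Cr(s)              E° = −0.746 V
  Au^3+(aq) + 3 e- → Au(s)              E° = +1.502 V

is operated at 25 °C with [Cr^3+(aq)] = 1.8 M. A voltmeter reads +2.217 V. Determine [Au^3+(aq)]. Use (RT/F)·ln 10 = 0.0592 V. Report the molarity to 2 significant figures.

The Au³⁺/Au couple has the larger reduction potential, so it is the cathode: E°cell = +1.502 − (−0.746) = +2.248 V and n = 3.
Since E = E° − (0.0592/n)·log Q, log Q = n(E° − E)/0.0592 = 1.571.
The balanced reaction is Au^3+(aq) + Cr(s) → Au(s) + Cr^3+(aq), so Q = [Cr^3+(aq)] / [Au^3+(aq)].
Substituting the known concentrations and solving, log [Au^3+(aq)] = −1.316 and [Au^3+(aq)] = 0.048 M.

0.048 M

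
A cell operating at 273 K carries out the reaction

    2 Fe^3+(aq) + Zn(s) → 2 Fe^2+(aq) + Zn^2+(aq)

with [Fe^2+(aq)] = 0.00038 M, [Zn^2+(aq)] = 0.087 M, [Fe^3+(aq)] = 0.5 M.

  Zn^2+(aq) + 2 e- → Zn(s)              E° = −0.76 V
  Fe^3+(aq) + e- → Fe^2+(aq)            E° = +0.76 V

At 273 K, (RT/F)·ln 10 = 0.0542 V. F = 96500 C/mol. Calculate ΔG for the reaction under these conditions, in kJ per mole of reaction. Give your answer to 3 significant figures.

E°cell = +0.76 − (−0.76) = +1.52 V; the balanced reaction transfers n = 2 electrons.
Here Q = ([Fe^2+(aq)]^2·[Zn^2+(aq)]) / [Fe^3+(aq)]^2 = 5.03×10^−8 (log Q = −7.299), giving E = +1.52 − (0.0542/2)·(−7.299) = +1.7178 V.
ΔG = −nFE = −(2)(96500)(+1.7178) J/mol = −332 kJ/mol.

−332 kJ/mol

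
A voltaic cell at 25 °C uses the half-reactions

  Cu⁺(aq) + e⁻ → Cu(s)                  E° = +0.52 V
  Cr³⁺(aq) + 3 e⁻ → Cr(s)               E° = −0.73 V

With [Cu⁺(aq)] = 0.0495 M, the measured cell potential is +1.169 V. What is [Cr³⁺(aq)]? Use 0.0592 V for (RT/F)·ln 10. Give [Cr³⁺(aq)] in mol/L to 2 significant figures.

The Cu⁺/Cu couple has the larger reduction potential, so it is the cathode: E°cell = +0.52 − (−0.73) = +1.25 V and n = 3.
From the Nernst equation, log Q = n(E° − E)/0.0592 = 3·(+1.25 − (+1.169))/0.0592 = 4.105.
The balanced reaction is 3 Cu⁺(aq) + Cr(s) → 3 Cu(s) + Cr³⁺(aq), so Q = [Cr³⁺(aq)] / [Cu⁺(aq)]^3.
Solving for the unknown gives log [Cr³⁺(aq)] = 0.189, so [Cr³⁺(aq)] ≈ 1.5 M.

1.5 M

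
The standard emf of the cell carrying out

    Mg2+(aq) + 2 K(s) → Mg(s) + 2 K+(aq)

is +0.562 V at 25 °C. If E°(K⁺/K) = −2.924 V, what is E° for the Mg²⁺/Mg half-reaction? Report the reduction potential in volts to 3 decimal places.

−2.362 V

In the reaction as written the Mg²⁺/Mg couple is reduced (cathode) and K⁺/K is oxidized (anode), so E°cell = E°(Mg²⁺/Mg) − E°(K⁺/K).
E°(Mg²⁺/Mg) = E°cell + E°(anode) = +0.562 + (−2.924) = −2.362 V.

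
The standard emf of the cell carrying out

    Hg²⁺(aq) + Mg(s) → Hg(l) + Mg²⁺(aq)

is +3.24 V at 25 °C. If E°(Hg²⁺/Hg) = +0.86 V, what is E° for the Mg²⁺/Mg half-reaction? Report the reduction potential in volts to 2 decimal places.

In the reaction as written the Hg²⁺/Hg couple is reduced (cathode) and Mg²⁺/Mg is oxidized (anode), so E°cell = E°(Hg²⁺/Hg) − E°(Mg²⁺/Mg).
E°(Mg²⁺/Mg) = E°(cathode) − E°cell = +0.86 − (+3.24) = −2.38 V.

−2.38 V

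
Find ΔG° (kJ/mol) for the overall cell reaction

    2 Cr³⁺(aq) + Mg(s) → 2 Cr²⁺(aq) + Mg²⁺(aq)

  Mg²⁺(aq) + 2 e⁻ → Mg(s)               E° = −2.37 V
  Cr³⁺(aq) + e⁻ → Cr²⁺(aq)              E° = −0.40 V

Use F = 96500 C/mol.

−380 kJ/mol

In the reaction as written Cr³⁺(aq) is reduced, so the Cr³⁺/Cr²⁺ couple is the cathode and Mg²⁺/Mg is the anode.
E°cell = −0.40 − (−2.37) = +1.97 V; balancing electrons gives n = 2.
ΔG° = −nFE°cell = −(2)(96500)(+1.97) J/mol = −380 kJ/mol.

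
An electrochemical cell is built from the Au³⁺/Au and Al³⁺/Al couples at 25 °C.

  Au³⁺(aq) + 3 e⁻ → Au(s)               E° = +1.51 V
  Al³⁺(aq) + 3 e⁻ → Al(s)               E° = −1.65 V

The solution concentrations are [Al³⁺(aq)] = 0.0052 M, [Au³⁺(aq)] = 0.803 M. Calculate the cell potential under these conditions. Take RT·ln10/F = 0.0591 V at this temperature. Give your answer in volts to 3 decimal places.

Since E°(Au³⁺/Au) > E°(Al³⁺/Al), Au³⁺/Au serves as the cathode.
E°cell = E°cat − E°an = +1.51 − (−1.65) = +3.16 V; n = 3.
For the overall reaction Au³⁺(aq) + Al(s) → Au(s) + Al³⁺(aq), Q = [Al³⁺(aq)] / [Au³⁺(aq)] = 0.00648, giving log Q = −2.189.
By the Nernst equation, E = +3.16 − (0.0591/3)·(−2.189) = +3.203 V.

+3.203 V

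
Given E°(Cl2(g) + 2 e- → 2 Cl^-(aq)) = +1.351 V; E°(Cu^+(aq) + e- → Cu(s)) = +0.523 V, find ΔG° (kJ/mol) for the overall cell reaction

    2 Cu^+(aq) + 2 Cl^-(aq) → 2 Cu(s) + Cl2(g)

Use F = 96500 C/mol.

In the reaction as written Cu^+(aq) is reduced, so the Cu⁺/Cu couple is the cathode and Cl₂/Cl⁻ is the anode.
E°cell = +0.523 − (+1.351) = −0.828 V; balancing electrons gives n = 2.
ΔG° = −nFE°cell = −(2)(96500)(−0.828) J/mol = +160 kJ/mol.

+160 kJ/mol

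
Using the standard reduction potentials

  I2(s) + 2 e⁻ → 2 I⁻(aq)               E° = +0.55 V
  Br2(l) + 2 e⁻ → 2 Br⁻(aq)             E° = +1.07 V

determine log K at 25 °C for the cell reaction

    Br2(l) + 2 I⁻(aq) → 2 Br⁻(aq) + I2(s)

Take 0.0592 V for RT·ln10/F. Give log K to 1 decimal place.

The Br₂/Br⁻ couple is reduced (cathode); E°cell = +1.07 − (+0.55) = +0.52 V with n = 2.
At equilibrium E = 0, so log K = nE°cell / 0.0592 = (2)(+0.52) / 0.0592 = 17.6.

log K = 17.6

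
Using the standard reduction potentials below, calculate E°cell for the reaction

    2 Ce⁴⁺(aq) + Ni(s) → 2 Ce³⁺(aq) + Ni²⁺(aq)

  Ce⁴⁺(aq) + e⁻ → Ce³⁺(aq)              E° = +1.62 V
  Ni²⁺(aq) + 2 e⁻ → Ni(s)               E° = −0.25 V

In the reaction as written, Ce⁴⁺(aq) is reduced (cathode) and Ni²⁺(aq) is produced by oxidation at the anode.
E°cell = E°(cathode) − E°(anode) = +1.62 − (−0.25) = +1.87 V.
The positive value indicates the reaction is spontaneous as written.

+1.87 V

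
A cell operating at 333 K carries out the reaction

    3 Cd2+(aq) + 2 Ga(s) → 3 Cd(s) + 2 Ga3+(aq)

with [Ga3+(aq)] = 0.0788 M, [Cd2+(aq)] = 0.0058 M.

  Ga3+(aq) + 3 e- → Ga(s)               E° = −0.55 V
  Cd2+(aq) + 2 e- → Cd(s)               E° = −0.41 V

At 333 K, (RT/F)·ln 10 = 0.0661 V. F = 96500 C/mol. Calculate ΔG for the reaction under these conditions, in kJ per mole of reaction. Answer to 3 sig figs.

E°cell = −0.41 − (−0.55) = +0.14 V; the balanced reaction transfers n = 6 electrons.
Here Q = [Ga3+(aq)]^2 / [Cd2+(aq)]^3 = 3.18×10^4 (log Q = 4.503), giving E = +0.14 − (0.0661/6)·(4.503) = +0.0904 V.
Then ΔG = −nFE = −6 × 96500 × +0.0904 J/mol = −52.3 kJ/mol.

−52.3 kJ/mol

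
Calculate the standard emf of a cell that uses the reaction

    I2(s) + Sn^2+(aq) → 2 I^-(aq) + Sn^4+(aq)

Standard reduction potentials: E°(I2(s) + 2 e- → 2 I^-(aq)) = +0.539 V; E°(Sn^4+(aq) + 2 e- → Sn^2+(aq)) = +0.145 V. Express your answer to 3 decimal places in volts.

In the reaction as written, I2(s) is reduced (cathode) and Sn^4+(aq) is produced by oxidation at the anode.
E°cell = E°(cathode) − E°(anode) = +0.539 − (+0.145) = +0.394 V.

+0.394 V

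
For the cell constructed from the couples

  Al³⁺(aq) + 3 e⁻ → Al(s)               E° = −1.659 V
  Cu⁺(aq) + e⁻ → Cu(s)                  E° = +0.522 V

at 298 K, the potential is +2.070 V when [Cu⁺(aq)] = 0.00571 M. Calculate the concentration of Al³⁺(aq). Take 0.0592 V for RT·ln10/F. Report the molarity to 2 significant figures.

The Cu⁺/Cu couple has the larger reduction potential, so it is the cathode: E°cell = +0.522 − (−1.659) = +2.181 V and n = 3.
Rearranging E = E° − (0.0592/n)·log Q gives log Q = 3(+2.181 − (+2.070))/0.0592 = 5.625.
The balanced reaction is 3 Cu⁺(aq) + Al(s) → 3 Cu(s) + Al³⁺(aq), so Q = [Al³⁺(aq)] / [Cu⁺(aq)]^3.
Substituting the known concentrations and solving, log [Al³⁺(aq)] = −1.105 and [Al³⁺(aq)] = 0.079 M.

0.079 M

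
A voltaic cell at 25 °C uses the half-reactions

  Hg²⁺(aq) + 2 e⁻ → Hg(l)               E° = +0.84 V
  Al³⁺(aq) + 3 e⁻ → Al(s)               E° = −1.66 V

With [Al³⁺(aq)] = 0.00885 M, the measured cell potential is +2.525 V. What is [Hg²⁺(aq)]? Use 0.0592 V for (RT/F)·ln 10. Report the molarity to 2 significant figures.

With Hg²⁺/Hg at the cathode and Al³⁺/Al at the anode, E°cell = +0.84 − (−1.66) = +2.50 V (n = 6).
From the Nernst equation, log Q = n(E° − E)/0.0592 = 6·(+2.50 − (+2.525))/0.0592 = −2.534.
The balanced reaction is 3 Hg²⁺(aq) + 2 Al(s) → 3 Hg(l) + 2 Al³⁺(aq), so Q = [Al³⁺(aq)]^2 / [Hg²⁺(aq)]^3.
Isolating [Hg²⁺(aq)] in Q = 10^{−2.534} yields log [Hg²⁺(aq)] = −0.524, i.e. 0.30 M.

0.30 M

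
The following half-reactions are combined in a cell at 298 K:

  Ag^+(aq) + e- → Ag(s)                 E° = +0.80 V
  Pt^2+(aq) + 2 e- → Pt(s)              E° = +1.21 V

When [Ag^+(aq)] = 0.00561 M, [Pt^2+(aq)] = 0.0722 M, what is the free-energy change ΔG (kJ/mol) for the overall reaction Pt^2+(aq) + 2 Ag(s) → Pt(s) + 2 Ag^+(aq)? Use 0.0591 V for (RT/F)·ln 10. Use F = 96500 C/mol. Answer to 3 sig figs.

With Pt²⁺/Pt reduced at the cathode, E°cell = +1.21 − (+0.80) = +0.41 V and n = 2.
The reaction quotient is [Ag^+(aq)]^2 / [Pt^2+(aq)] = 0.000436; by Nernst, E = +0.41 − (0.0591/2)(−3.361) = +0.5093 V.
Then ΔG = −nFE = −2 × 96500 × +0.5093 J/mol = −98.3 kJ/mol.

−98.3 kJ/mol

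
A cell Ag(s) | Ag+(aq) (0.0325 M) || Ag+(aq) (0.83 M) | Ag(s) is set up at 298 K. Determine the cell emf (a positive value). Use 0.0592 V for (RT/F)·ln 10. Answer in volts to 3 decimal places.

0.083 V

For a concentration cell E°cell = 0, since both electrodes use the same couple.
The compartment with the higher Ag+(aq) concentration (0.83 M) acts as the cathode; ions are reduced there and produced at the dilute (0.0325 M) anode.
With n = 1, Ecell = −(0.0592/1)·log([dilute]/[conc]) = −(0.0592/1)·log(0.0325/0.83) = +0.083 V.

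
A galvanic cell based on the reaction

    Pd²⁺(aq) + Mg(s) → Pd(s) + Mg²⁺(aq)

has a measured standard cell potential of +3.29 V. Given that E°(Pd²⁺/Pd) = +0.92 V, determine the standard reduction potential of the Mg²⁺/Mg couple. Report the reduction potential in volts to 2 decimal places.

In the reaction as written the Pd²⁺/Pd couple is reduced (cathode) and Mg²⁺/Mg is oxidized (anode), so E°cell = E°(Pd²⁺/Pd) − E°(Mg²⁺/Mg).
E°(Mg²⁺/Mg) = E°(cathode) − E°cell = +0.92 − (+3.29) = −2.37 V.

−2.37 V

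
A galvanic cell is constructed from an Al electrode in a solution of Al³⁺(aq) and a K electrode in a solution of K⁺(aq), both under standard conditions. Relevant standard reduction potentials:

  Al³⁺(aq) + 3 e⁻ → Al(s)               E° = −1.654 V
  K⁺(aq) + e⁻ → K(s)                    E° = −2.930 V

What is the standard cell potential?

+1.276 V

The Al³⁺/Al couple has the higher E°, so Al ion is reduced (cathode) and K is oxidized (anode).
E°cell = E°(cathode) − E°(anode) = −1.654 − (−2.930) = +1.276 V.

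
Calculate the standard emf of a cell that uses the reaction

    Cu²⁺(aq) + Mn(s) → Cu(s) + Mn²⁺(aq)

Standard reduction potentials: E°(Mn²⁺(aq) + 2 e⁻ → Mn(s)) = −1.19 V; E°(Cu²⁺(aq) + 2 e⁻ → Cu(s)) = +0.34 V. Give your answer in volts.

+1.53 V

In the reaction as written, Cu²⁺(aq) is reduced (cathode) and Mn²⁺(aq) is produced by oxidation at the anode.
E°cell = E°(cathode) − E°(anode) = +0.34 − (−1.19) = +1.53 V.
The positive value indicates the reaction is spontaneous as written.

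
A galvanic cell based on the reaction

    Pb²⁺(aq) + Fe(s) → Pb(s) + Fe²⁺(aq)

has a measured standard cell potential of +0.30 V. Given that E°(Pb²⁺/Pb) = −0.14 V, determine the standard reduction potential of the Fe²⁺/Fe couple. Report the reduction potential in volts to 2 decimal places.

−0.44 V

In the reaction as written the Pb²⁺/Pb couple is reduced (cathode) and Fe²⁺/Fe is oxidized (anode), so E°cell = E°(Pb²⁺/Pb) − E°(Fe²⁺/Fe).
E°(Fe²⁺/Fe) = E°(cathode) − E°cell = −0.14 − (+0.30) = −0.44 V.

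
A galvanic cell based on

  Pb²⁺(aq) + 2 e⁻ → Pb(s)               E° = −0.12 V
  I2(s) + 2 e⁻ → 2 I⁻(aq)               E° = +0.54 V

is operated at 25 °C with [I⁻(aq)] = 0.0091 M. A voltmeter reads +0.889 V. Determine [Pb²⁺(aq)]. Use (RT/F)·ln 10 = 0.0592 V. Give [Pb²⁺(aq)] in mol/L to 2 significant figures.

With I₂/I⁻ at the cathode and Pb²⁺/Pb at the anode, E°cell = +0.54 − (−0.12) = +0.66 V (n = 2).
From the Nernst equation, log Q = n(E° − E)/0.0592 = 2·(+0.66 − (+0.889))/0.0592 = −7.736.
For I2(s) + Pb(s) → 2 I⁻(aq) + Pb²⁺(aq), the reaction quotient is Q = [I⁻(aq)]^2·[Pb²⁺(aq)].
Substituting the known concentrations and solving, log [Pb²⁺(aq)] = −3.654 and [Pb²⁺(aq)] = 0.00022 M.

0.00022 M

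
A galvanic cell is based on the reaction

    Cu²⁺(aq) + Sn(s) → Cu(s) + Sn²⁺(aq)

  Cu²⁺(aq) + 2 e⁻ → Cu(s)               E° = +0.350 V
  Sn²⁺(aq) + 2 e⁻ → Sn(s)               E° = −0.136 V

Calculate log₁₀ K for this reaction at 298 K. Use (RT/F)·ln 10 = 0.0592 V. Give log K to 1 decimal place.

The Cu²⁺/Cu couple is reduced (cathode); E°cell = +0.350 − (−0.136) = +0.486 V with n = 2.
At equilibrium E = 0, so log K = nE°cell / 0.0592 = (2)(+0.486) / 0.0592 = 16.4.

log K = 16.4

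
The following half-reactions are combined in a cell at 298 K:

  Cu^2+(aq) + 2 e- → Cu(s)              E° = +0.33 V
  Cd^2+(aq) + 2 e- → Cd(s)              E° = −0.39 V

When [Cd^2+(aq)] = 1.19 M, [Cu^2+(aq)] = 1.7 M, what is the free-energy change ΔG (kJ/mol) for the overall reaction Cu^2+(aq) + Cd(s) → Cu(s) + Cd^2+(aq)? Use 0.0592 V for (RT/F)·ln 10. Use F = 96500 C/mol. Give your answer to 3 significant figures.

−140 kJ/mol

The standard cell potential is +0.33 − (−0.39) = +0.72 V, with n = 2 electrons in the balanced equation.
The reaction quotient is [Cd^2+(aq)] / [Cu^2+(aq)] = 0.7; by Nernst, E = +0.72 − (0.0592/2)(−0.155) = +0.7246 V.
Then ΔG = −nFE = −2 × 96500 × +0.7246 J/mol = −140 kJ/mol.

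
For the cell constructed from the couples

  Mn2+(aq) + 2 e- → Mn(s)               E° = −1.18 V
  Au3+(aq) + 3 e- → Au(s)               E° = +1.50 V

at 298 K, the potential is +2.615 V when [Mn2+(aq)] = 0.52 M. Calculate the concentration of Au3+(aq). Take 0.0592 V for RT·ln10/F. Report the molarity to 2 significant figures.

0.00019 M

With Au³⁺/Au at the cathode and Mn²⁺/Mn at the anode, E°cell = +1.50 − (−1.18) = +2.68 V (n = 6).
Rearranging E = E° − (0.0592/n)·log Q gives log Q = 6(+2.68 − (+2.615))/0.0592 = 6.588.
Balancing electrons gives 2 Au3+(aq) + 3 Mn(s) → 2 Au(s) + 3 Mn2+(aq); thus Q = [Mn2+(aq)]^3 / [Au3+(aq)]^2.
Solving for the unknown gives log [Au3+(aq)] = −3.720, so [Au3+(aq)] ≈ 0.00019 M.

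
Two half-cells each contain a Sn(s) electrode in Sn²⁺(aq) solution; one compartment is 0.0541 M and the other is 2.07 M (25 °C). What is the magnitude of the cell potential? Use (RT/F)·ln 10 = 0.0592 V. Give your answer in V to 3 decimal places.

0.047 V

For a concentration cell E°cell = 0, since both electrodes use the same couple.
The compartment with the higher Sn²⁺(aq) concentration (2.07 M) acts as the cathode; ions are reduced there and produced at the dilute (0.0541 M) anode.
With n = 2, Ecell = −(0.0592/2)·log([dilute]/[conc]) = −(0.0592/2)·log(0.0541/2.07) = +0.047 V.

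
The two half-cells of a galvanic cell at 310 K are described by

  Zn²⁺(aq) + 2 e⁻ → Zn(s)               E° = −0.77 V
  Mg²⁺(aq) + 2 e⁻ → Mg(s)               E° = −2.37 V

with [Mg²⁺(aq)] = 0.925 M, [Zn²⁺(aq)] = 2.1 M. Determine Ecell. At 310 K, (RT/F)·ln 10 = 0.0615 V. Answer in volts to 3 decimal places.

+1.611 V

Zn²⁺/Zn is reduced (cathode, E° = −0.77 V) and Mg²⁺/Mg is oxidized (anode).
E°cell = −0.77 − (−2.37) = +1.60 V, with n = 2 electrons transferred.
The balanced reaction is Zn²⁺(aq) + Mg(s) → Zn(s) + Mg²⁺(aq), so Q = [Mg²⁺(aq)] / [Zn²⁺(aq)] = 0.44 and log Q = −0.356.
Applying E = E° − (RT ln10/nF)·log Q gives +1.60 − (0.0615/2)(−0.356) = +1.611 V.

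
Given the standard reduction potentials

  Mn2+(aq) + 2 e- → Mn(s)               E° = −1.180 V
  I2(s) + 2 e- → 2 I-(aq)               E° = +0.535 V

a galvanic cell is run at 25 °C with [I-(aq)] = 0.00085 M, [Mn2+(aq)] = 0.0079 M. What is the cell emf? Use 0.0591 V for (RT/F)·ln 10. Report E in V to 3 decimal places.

I₂/I⁻ is reduced (cathode, E° = +0.535 V) and Mn²⁺/Mn is oxidized (anode).
E°cell = +0.535 − (−1.180) = +1.715 V, with n = 2 electrons transferred.
Balancing gives I2(s) + Mn(s) → 2 I-(aq) + Mn2+(aq); hence Q = [I-(aq)]^2·[Mn2+(aq)] = 5.71×10^−9 (log Q = −8.244).
E = E° − (0.0591/n)·log Q = +1.715 − (0.0591/2)(−8.244) = +1.959 V.

+1.959 V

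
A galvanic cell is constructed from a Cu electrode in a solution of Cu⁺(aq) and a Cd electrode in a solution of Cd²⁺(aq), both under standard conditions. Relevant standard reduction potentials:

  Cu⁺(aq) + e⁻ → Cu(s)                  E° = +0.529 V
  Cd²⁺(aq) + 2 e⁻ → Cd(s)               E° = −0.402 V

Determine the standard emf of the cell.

The Cu⁺/Cu couple has the higher E°, so Cu ion is reduced (cathode) and Cd is oxidized (anode).
E°cell = E°(cathode) − E°(anode) = +0.529 − (−0.402) = +0.931 V.

+0.931 V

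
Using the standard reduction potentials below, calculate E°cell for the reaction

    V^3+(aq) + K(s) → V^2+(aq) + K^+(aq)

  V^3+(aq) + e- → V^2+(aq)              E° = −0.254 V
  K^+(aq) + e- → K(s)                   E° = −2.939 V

+2.685 V

In the reaction as written, V^3+(aq) is reduced (cathode) and K^+(aq) is produced by oxidation at the anode.
E°cell = E°(cathode) − E°(anode) = −0.254 − (−2.939) = +2.685 V.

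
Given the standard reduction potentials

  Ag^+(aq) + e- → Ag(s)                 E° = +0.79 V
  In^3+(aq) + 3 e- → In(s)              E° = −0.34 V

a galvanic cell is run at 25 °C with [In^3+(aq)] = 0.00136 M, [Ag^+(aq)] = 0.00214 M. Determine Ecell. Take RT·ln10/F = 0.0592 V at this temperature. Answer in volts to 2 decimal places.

The Ag⁺/Ag couple has the more positive E°, so it is the cathode; In³⁺/In is the anode.
E°cell = +0.79 − (−0.34) = +1.13 V, with n = 3 electrons transferred.
The balanced reaction is 3 Ag^+(aq) + In(s) → 3 Ag(s) + In^3+(aq), so Q = [In^3+(aq)] / [Ag^+(aq)]^3 = 1.39×10^5 and log Q = 5.142.
E = E° − (0.0592/n)·log Q = +1.13 − (0.0592/3)(5.142) = +1.03 V.

+1.03 V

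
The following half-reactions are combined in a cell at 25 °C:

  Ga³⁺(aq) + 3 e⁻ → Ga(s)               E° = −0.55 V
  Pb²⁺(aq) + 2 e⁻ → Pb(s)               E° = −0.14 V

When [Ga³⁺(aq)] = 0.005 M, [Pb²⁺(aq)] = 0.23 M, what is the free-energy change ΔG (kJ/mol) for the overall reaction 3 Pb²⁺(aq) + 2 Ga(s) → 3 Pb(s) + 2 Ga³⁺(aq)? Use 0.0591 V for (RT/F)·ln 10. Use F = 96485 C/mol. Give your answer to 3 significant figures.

−253 kJ/mol

With Pb²⁺/Pb reduced at the cathode, E°cell = −0.14 − (−0.55) = +0.41 V and n = 6.
The reaction quotient is [Ga³⁺(aq)]^2 / [Pb²⁺(aq)]^3 = 0.00205; by Nernst, E = +0.41 − (0.0591/6)(−2.687) = +0.4365 V.
Finally ΔG = −nFE = −(6)(96485 C/mol)(+0.4365 V) = −253 kJ/mol.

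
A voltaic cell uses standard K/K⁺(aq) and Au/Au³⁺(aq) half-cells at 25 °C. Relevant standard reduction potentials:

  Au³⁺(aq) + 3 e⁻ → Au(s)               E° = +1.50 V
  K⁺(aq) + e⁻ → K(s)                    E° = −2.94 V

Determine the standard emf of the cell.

The Au³⁺/Au couple has the higher E°, so Au ion is reduced (cathode) and K is oxidized (anode).
E°cell = E°(cathode) − E°(anode) = +1.50 − (−2.94) = +4.44 V.

+4.44 V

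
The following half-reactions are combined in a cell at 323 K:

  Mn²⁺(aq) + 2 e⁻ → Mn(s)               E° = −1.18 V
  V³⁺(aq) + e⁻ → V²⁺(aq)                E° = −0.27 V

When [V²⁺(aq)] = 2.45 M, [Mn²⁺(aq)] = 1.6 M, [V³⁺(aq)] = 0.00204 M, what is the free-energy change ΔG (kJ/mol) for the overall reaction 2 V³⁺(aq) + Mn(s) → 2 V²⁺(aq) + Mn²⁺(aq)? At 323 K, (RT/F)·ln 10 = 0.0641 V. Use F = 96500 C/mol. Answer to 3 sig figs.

−136 kJ/mol

E°cell = −0.27 − (−1.18) = +0.91 V; the balanced reaction transfers n = 2 electrons.
Q = ([V²⁺(aq)]^2·[Mn²⁺(aq)]) / [V³⁺(aq)]^2 = 2.31×10^6, so log Q = 6.363 and E = +0.91 − (0.0641/2)(6.363) = +0.7061 V.
ΔG = −nFE = −(2)(96500)(+0.7061) J/mol = −136 kJ/mol.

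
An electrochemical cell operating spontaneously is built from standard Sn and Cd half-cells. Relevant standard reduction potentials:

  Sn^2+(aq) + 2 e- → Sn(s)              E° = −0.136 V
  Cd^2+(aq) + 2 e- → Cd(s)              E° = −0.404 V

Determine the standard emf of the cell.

The Sn²⁺/Sn couple has the higher E°, so Sn ion is reduced (cathode) and Cd is oxidized (anode).
E°cell = E°(cathode) − E°(anode) = −0.136 − (−0.404) = +0.268 V.

+0.268 V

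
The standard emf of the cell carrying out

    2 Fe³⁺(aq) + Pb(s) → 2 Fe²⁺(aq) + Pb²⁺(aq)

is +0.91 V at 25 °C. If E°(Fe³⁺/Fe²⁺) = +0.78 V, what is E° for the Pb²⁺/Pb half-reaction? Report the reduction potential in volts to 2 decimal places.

−0.13 V

In the reaction as written the Fe³⁺/Fe²⁺ couple is reduced (cathode) and Pb²⁺/Pb is oxidized (anode), so E°cell = E°(Fe³⁺/Fe²⁺) − E°(Pb²⁺/Pb).
E°(Pb²⁺/Pb) = E°(cathode) − E°cell = +0.78 − (+0.91) = −0.13 V.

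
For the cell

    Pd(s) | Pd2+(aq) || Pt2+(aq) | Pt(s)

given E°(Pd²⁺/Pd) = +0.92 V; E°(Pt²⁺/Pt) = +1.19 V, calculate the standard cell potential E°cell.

+0.27 V

By convention the left-hand electrode in cell notation is the anode (oxidation) and the right-hand electrode is the cathode (reduction).
E°cell = E°(right) − E°(left) = +1.19 − (+0.92) = +0.27 V.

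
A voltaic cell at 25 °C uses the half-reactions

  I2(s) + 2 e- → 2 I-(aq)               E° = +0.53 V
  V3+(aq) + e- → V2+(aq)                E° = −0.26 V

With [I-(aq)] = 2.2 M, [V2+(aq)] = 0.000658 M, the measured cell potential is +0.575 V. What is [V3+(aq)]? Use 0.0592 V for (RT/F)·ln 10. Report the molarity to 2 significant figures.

The I₂/I⁻ couple has the larger reduction potential, so it is the cathode: E°cell = +0.53 − (−0.26) = +0.79 V and n = 2.
From the Nernst equation, log Q = n(E° − E)/0.0592 = 2·(+0.79 − (+0.575))/0.0592 = 7.264.
Balancing electrons gives I2(s) + 2 V2+(aq) → 2 I-(aq) + 2 V3+(aq); thus Q = ([I-(aq)]^2·[V3+(aq)]^2) / [V2+(aq)]^2.
Substituting the known concentrations and solving, log [V3+(aq)] = 0.108 and [V3+(aq)] = 1.3 M.

1.3 M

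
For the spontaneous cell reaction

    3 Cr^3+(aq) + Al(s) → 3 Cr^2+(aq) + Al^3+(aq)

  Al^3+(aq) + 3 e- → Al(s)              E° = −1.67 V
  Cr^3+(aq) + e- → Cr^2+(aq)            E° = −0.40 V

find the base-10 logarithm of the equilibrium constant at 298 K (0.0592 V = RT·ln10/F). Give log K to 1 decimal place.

The Cr³⁺/Cr²⁺ couple is reduced (cathode); E°cell = −0.40 − (−1.67) = +1.27 V with n = 3.
At equilibrium E = 0, so log K = nE°cell / 0.0592 = (3)(+1.27) / 0.0592 = 64.4.

log K = 64.4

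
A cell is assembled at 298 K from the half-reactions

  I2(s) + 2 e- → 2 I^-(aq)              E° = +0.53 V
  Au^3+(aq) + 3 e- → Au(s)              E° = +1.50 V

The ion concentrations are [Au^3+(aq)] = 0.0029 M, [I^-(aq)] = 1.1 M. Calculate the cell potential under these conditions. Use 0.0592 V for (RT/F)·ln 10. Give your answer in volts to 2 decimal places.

+0.92 V

Au³⁺/Au is reduced (cathode, E° = +1.50 V) and I₂/I⁻ is oxidized (anode).
The standard potential is +1.50 − (+0.53) = +0.97 V and the balanced reaction transfers n = 6 electrons.
The balanced reaction is 2 Au^3+(aq) + 6 I^-(aq) → 2 Au(s) + 3 I2(s), so Q = 1 / ([Au^3+(aq)]^2·[I^-(aq)]^6) = 6.71×10^4 and log Q = 4.827.
Applying E = E° − (RT ln10/nF)·log Q gives +0.97 − (0.0592/6)(4.827) = +0.92 V.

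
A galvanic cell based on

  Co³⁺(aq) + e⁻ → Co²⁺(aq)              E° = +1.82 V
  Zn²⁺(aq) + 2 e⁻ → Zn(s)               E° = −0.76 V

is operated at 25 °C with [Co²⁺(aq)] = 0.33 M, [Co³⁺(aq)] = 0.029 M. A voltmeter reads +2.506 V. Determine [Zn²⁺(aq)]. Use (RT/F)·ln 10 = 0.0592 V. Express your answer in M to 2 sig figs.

The Co³⁺/Co²⁺ couple has the larger reduction potential, so it is the cathode: E°cell = +1.82 − (−0.76) = +2.58 V and n = 2.
Rearranging E = E° − (0.0592/n)·log Q gives log Q = 2(+2.58 − (+2.506))/0.0592 = 2.500.
Balancing electrons gives 2 Co³⁺(aq) + Zn(s) → 2 Co²⁺(aq) + Zn²⁺(aq); thus Q = ([Co²⁺(aq)]^2·[Zn²⁺(aq)]) / [Co³⁺(aq)]^2.
Solving for the unknown gives log [Zn²⁺(aq)] = 0.388, so [Zn²⁺(aq)] ≈ 2.4 M.

2.4 M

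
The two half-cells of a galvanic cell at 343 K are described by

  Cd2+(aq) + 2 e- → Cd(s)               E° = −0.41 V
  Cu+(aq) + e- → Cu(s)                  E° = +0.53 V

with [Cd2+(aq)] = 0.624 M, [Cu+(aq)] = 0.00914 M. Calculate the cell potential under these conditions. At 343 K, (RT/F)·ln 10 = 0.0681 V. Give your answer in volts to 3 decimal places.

+0.808 V

Since E°(Cu⁺/Cu) > E°(Cd²⁺/Cd), Cu⁺/Cu serves as the cathode.
E°cell = E°cat − E°an = +0.53 − (−0.41) = +0.94 V; n = 2.
For the overall reaction 2 Cu+(aq) + Cd(s) → 2 Cu(s) + Cd2+(aq), Q = [Cd2+(aq)] / [Cu+(aq)]^2 = 7.47×10^3, giving log Q = 3.873.
Applying E = E° − (RT ln10/nF)·log Q gives +0.94 − (0.0681/2)(3.873) = +0.808 V.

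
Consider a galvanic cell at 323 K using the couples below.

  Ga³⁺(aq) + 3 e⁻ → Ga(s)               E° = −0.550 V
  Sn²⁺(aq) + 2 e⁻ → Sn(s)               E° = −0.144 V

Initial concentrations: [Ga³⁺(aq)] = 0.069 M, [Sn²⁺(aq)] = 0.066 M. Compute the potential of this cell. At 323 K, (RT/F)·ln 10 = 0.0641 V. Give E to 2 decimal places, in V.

Since E°(Sn²⁺/Sn) > E°(Ga³⁺/Ga), Sn²⁺/Sn serves as the cathode.
E°cell = E°cat − E°an = −0.144 − (−0.550) = +0.406 V; n = 6.
For the overall reaction 3 Sn²⁺(aq) + 2 Ga(s) → 3 Sn(s) + 2 Ga³⁺(aq), Q = [Ga³⁺(aq)]^2 / [Sn²⁺(aq)]^3 = 16.6, giving log Q = 1.219.
Applying E = E° − (RT ln10/nF)·log Q gives +0.406 − (0.0641/6)(1.219) = +0.39 V.

+0.39 V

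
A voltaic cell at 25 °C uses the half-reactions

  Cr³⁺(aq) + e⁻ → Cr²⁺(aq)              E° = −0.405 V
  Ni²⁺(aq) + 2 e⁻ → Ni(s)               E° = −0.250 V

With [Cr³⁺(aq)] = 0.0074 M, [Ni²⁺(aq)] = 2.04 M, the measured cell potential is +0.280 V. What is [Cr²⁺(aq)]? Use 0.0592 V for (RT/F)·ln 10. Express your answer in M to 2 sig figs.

With Ni²⁺/Ni at the cathode and Cr³⁺/Cr²⁺ at the anode, E°cell = −0.250 − (−0.405) = +0.155 V (n = 2).
Rearranging E = E° − (0.0592/n)·log Q gives log Q = 2(+0.155 − (+0.280))/0.0592 = −4.223.
The balanced reaction is Ni²⁺(aq) + 2 Cr²⁺(aq) → Ni(s) + 2 Cr³⁺(aq), so Q = [Cr³⁺(aq)]^2 / ([Ni²⁺(aq)]·[Cr²⁺(aq)]^2).
Substituting the known concentrations and solving, log [Cr²⁺(aq)] = −0.174 and [Cr²⁺(aq)] = 0.67 M.

0.67 M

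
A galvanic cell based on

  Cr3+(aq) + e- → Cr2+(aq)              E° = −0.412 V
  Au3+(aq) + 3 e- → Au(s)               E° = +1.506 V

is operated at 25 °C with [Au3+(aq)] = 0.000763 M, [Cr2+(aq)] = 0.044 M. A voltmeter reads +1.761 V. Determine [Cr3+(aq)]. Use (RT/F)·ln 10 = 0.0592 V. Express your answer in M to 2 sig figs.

1.8 M

Au³⁺/Au is the cathode (higher E°); E°cell = +1.506 − (−0.412) = +1.918 V with n = 3.
Rearranging E = E° − (0.0592/n)·log Q gives log Q = 3(+1.918 − (+1.761))/0.0592 = 7.956.
The balanced reaction is Au3+(aq) + 3 Cr2+(aq) → Au(s) + 3 Cr3+(aq), so Q = [Cr3+(aq)]^3 / ([Au3+(aq)]·[Cr2+(aq)]^3).
Isolating [Cr3+(aq)] in Q = 10^{7.956} yields log [Cr3+(aq)] = 0.256, i.e. 1.8 M.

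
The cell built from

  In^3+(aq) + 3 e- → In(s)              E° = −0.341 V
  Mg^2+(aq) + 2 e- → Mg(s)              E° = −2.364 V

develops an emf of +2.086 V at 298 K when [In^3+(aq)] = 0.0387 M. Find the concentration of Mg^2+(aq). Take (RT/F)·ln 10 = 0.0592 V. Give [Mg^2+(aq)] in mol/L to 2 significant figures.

In³⁺/In is the cathode (higher E°); E°cell = −0.341 − (−2.364) = +2.023 V with n = 6.
From the Nernst equation, log Q = n(E° − E)/0.0592 = 6·(+2.023 − (+2.086))/0.0592 = −6.385.
For 2 In^3+(aq) + 3 Mg(s) → 2 In(s) + 3 Mg^2+(aq), the reaction quotient is Q = [Mg^2+(aq)]^3 / [In^3+(aq)]^2.
Substituting the known concentrations and solving, log [Mg^2+(aq)] = −3.070 and [Mg^2+(aq)] = 0.00085 M.

0.00085 M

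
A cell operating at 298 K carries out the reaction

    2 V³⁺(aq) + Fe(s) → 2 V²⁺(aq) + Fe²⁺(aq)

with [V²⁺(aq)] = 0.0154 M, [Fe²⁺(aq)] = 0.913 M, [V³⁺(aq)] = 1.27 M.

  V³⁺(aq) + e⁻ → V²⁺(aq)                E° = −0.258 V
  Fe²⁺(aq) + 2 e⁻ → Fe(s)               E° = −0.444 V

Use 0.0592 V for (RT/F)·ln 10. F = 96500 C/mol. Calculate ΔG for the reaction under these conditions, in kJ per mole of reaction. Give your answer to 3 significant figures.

−58.0 kJ/mol

The standard cell potential is −0.258 − (−0.444) = +0.186 V, with n = 2 electrons in the balanced equation.
Q = ([V²⁺(aq)]^2·[Fe²⁺(aq)]) / [V³⁺(aq)]^2 = 0.000134, so log Q = −3.872 and E = +0.186 − (0.0592/2)(−3.872) = +0.3006 V.
Then ΔG = −nFE = −2 × 96500 × +0.3006 J/mol = −58.0 kJ/mol.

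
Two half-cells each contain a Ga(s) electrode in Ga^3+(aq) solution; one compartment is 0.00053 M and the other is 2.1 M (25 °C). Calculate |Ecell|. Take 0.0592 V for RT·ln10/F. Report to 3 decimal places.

0.071 V

For a concentration cell E°cell = 0, since both electrodes use the same couple.
The compartment with the higher Ga^3+(aq) concentration (2.1 M) acts as the cathode; ions are reduced there and produced at the dilute (0.00053 M) anode.
With n = 3, Ecell = −(0.0592/3)·log([dilute]/[conc]) = −(0.0592/3)·log(0.00053/2.1) = +0.071 V.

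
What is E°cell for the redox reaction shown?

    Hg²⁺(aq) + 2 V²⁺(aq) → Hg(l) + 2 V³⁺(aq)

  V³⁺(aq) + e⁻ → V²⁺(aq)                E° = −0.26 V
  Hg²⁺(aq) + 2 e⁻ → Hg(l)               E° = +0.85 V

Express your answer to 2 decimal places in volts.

Hg²⁺(aq) gains electrons, so the Hg²⁺/Hg couple is the cathode; the V³⁺/V²⁺ couple is the anode.
E°cell = E°(cathode) − E°(anode) = +0.85 − (−0.26) = +1.11 V.
The positive value indicates the reaction is spontaneous as written.

+1.11 V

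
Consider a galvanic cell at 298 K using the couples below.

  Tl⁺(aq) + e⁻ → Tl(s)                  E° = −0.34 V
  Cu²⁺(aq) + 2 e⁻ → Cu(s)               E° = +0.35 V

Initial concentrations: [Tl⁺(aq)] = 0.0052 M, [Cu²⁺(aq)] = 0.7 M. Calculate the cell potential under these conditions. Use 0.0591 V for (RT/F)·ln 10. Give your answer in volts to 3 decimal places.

Since E°(Cu²⁺/Cu) > E°(Tl⁺/Tl), Cu²⁺/Cu serves as the cathode.
E°cell = E°cat − E°an = +0.35 − (−0.34) = +0.69 V; n = 2.
Balancing gives Cu²⁺(aq) + 2 Tl(s) → Cu(s) + 2 Tl⁺(aq); hence Q = [Tl⁺(aq)]^2 / [Cu²⁺(aq)] = 3.86×10^−5 (log Q = −4.413).
Applying E = E° − (RT ln10/nF)·log Q gives +0.69 − (0.0591/2)(−4.413) = +0.820 V.

+0.820 V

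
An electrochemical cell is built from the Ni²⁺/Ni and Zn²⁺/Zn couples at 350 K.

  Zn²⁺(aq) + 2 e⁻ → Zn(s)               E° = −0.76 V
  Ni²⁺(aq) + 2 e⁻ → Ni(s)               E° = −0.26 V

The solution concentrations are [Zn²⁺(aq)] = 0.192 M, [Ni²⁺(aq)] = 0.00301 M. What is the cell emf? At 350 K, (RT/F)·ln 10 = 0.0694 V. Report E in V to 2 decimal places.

+0.44 V

Ni²⁺/Ni is reduced (cathode, E° = −0.26 V) and Zn²⁺/Zn is oxidized (anode).
The standard potential is −0.26 − (−0.76) = +0.50 V and the balanced reaction transfers n = 2 electrons.
Balancing gives Ni²⁺(aq) + Zn(s) → Ni(s) + Zn²⁺(aq); hence Q = [Zn²⁺(aq)] / [Ni²⁺(aq)] = 63.8 (log Q = 1.805).
By the Nernst equation, E = +0.50 − (0.0694/2)·(1.805) = +0.44 V.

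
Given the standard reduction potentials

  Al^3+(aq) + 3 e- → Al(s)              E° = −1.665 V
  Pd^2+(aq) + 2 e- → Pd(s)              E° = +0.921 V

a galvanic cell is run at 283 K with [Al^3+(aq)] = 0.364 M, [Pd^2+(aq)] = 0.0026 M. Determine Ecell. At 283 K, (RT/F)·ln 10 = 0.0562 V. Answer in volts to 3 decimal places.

+2.522 V

Pd²⁺/Pd is reduced (cathode, E° = +0.921 V) and Al³⁺/Al is oxidized (anode).
E°cell = E°cat − E°an = +0.921 − (−1.665) = +2.586 V; n = 6.
For the overall reaction 3 Pd^2+(aq) + 2 Al(s) → 3 Pd(s) + 2 Al^3+(aq), Q = [Al^3+(aq)]^2 / [Pd^2+(aq)]^3 = 7.54×10^6, giving log Q = 6.877.
E = E° − (0.0562/n)·log Q = +2.586 − (0.0562/6)(6.877) = +2.522 V.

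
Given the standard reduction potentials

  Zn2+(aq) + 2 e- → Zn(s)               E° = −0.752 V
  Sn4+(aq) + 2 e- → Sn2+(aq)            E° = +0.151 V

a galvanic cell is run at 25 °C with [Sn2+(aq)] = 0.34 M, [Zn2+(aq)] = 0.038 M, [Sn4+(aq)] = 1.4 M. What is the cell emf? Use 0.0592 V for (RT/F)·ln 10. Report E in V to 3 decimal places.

Sn⁴⁺/Sn²⁺ is reduced (cathode, E° = +0.151 V) and Zn²⁺/Zn is oxidized (anode).
E°cell = +0.151 − (−0.752) = +0.903 V, with n = 2 electrons transferred.
For the overall reaction Sn4+(aq) + Zn(s) → Sn2+(aq) + Zn2+(aq), Q = ([Sn2+(aq)]·[Zn2+(aq)]) / [Sn4+(aq)] = 0.00923, giving log Q = −2.035.
E = E° − (0.0592/n)·log Q = +0.903 − (0.0592/2)(−2.035) = +0.963 V.

+0.963 V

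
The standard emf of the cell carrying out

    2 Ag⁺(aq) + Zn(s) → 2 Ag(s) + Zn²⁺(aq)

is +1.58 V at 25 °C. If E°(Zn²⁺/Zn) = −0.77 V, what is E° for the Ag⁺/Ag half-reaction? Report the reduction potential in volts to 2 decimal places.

+0.81 V

In the reaction as written the Ag⁺/Ag couple is reduced (cathode) and Zn²⁺/Zn is oxidized (anode), so E°cell = E°(Ag⁺/Ag) − E°(Zn²⁺/Zn).
E°(Ag⁺/Ag) = E°cell + E°(anode) = +1.58 + (−0.77) = +0.81 V.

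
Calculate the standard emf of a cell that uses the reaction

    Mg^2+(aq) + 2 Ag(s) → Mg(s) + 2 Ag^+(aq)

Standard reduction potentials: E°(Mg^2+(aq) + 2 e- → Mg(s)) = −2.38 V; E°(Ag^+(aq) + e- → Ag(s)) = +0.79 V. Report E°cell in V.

Mg^2+(aq) gains electrons, so the Mg²⁺/Mg couple is the cathode; the Ag⁺/Ag couple is the anode.
E°cell = E°(cathode) − E°(anode) = −2.38 − (+0.79) = −3.17 V.

−3.17 V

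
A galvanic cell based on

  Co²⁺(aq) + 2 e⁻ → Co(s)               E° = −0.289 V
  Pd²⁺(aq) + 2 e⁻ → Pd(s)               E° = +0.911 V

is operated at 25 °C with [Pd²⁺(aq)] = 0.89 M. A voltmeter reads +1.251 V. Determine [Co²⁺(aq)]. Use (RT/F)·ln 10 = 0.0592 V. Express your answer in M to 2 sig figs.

Pd²⁺/Pd is the cathode (higher E°); E°cell = +0.911 − (−0.289) = +1.200 V with n = 2.
Since E = E° − (0.0592/n)·log Q, log Q = n(E° − E)/0.0592 = −1.723.
Balancing electrons gives Pd²⁺(aq) + Co(s) → Pd(s) + Co²⁺(aq); thus Q = [Co²⁺(aq)] / [Pd²⁺(aq)].
Substituting the known concentrations and solving, log [Co²⁺(aq)] = −1.774 and [Co²⁺(aq)] = 0.017 M.

0.017 M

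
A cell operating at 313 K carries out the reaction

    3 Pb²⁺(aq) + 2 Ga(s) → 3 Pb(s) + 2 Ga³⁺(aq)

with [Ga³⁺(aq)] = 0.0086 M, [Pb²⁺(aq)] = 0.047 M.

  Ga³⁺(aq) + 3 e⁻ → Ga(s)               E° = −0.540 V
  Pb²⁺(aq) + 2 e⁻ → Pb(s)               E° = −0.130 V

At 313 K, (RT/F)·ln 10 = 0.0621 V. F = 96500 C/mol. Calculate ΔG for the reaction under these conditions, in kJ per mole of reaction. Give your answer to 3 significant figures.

The standard cell potential is −0.130 − (−0.540) = +0.410 V, with n = 6 electrons in the balanced equation.
Q = [Ga³⁺(aq)]^2 / [Pb²⁺(aq)]^3 = 0.712, so log Q = −0.147 and E = +0.410 − (0.0621/6)(−0.147) = +0.4115 V.
Then ΔG = −nFE = −6 × 96500 × +0.4115 J/mol = −238 kJ/mol.

−238 kJ/mol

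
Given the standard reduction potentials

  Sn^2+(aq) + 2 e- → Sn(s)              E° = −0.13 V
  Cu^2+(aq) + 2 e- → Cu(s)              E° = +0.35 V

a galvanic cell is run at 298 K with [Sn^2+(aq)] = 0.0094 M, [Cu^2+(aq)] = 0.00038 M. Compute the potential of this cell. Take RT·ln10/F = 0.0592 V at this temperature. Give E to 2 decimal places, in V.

+0.44 V

Cu²⁺/Cu is reduced (cathode, E° = +0.35 V) and Sn²⁺/Sn is oxidized (anode).
E°cell = +0.35 − (−0.13) = +0.48 V, with n = 2 electrons transferred.
Balancing gives Cu^2+(aq) + Sn(s) → Cu(s) + Sn^2+(aq); hence Q = [Sn^2+(aq)] / [Cu^2+(aq)] = 24.7 (log Q = 1.393).
Applying E = E° − (RT ln10/nF)·log Q gives +0.48 − (0.0592/2)(1.393) = +0.44 V.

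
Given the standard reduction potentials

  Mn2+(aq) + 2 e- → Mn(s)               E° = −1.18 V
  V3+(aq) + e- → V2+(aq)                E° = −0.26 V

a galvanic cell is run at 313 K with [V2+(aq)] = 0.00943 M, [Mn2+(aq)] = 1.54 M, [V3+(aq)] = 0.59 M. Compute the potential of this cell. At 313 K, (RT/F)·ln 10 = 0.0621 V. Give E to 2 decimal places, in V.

+1.03 V

The V³⁺/V²⁺ couple has the more positive E°, so it is the cathode; Mn²⁺/Mn is the anode.
E°cell = E°cat − E°an = −0.26 − (−1.18) = +0.92 V; n = 2.
For the overall reaction 2 V3+(aq) + Mn(s) → 2 V2+(aq) + Mn2+(aq), Q = ([V2+(aq)]^2·[Mn2+(aq)]) / [V3+(aq)]^2 = 0.000393, giving log Q = −3.405.
Applying E = E° − (RT ln10/nF)·log Q gives +0.92 − (0.0621/2)(−3.405) = +1.03 V.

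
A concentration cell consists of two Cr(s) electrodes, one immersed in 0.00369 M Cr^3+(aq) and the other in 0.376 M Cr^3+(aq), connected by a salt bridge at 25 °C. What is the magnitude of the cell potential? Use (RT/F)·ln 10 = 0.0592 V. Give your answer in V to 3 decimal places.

0.040 V

For a concentration cell E°cell = 0, since both electrodes use the same couple.
The compartment with the higher Cr^3+(aq) concentration (0.376 M) acts as the cathode; ions are reduced there and produced at the dilute (0.00369 M) anode.
With n = 3, Ecell = −(0.0592/3)·log([dilute]/[conc]) = −(0.0592/3)·log(0.00369/0.376) = +0.040 V.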